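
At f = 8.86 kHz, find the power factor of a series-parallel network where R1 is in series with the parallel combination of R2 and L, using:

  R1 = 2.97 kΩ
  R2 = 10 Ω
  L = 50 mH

Step 1 — Angular frequency: ω = 2π·f = 2π·8860 = 5.567e+04 rad/s.
Step 2 — Component impedances:
  R1: Z = R = 2970 Ω
  R2: Z = R = 10 Ω
  L: Z = jωL = j·5.567e+04·0.05 = 0 + j2783 Ω
Step 3 — Parallel branch: R2 || L = 1/(1/R2 + 1/L) = 10 + j0.03593 Ω.
Step 4 — Series with R1: Z_total = R1 + (R2 || L) = 2980 + j0.03593 Ω = 2980∠0.0° Ω.
Step 5 — Power factor: PF = cos(φ) = Re(Z)/|Z| = 2980/2980 = 1.
Step 6 — Type: Im(Z) = 0.03593 ⇒ lagging (phase φ = 0.0°).

PF = 1 (lagging, φ = 0.0°)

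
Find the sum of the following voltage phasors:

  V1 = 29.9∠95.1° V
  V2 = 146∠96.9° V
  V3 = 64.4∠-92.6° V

Step 1 — Convert each phasor to rectangular form:
  V1 = 29.9·(cos(95.1°) + j·sin(95.1°)) = -2.658 + j29.78 V
  V2 = 146·(cos(96.9°) + j·sin(96.9°)) = -17.54 + j144.9 V
  V3 = 64.4·(cos(-92.6°) + j·sin(-92.6°)) = -2.921 - j64.33 V
Step 2 — Sum components: V_total = -23.12 + j110.4 V.
Step 3 — Convert to polar: |V_total| = 112.8 V, ∠V_total = 101.8°.

V_total = 112.8∠101.8° V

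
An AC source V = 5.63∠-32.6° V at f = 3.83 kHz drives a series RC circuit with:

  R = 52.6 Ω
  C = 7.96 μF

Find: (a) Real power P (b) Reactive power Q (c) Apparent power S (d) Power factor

Step 1 — Angular frequency: ω = 2π·f = 2π·3830 = 2.406e+04 rad/s.
Step 2 — Component impedances:
  R: Z = R = 52.6 Ω
  C: Z = 1/(jωC) = -j/(ω·C) = 0 - j5.22 Ω
Step 3 — Series combination: Z_total = R + C = 52.6 - j5.22 Ω = 52.86∠-5.7° Ω.
Step 4 — Source phasor: V = 5.63∠-32.6° V = 4.743 - j3.033 V.
Step 5 — Current: I = V / Z = 0.09496 - j0.04824 A = 0.1065∠-26.9° A.
Step 6 — Complex power: S = V·I* = 0.5967 - j0.05922 VA.
Step 7 — Real power: P = Re(S) = 0.5967 W.
Step 8 — Reactive power: Q = Im(S) = -0.05922 VAR.
Step 9 — Apparent power: |S| = 0.5997 VA.
Step 10 — Power factor: PF = P/|S| = 0.9951 (leading).

(a) P = 0.5967 W  (b) Q = -0.05922 VAR  (c) S = 0.5997 VA  (d) PF = 0.9951 (leading)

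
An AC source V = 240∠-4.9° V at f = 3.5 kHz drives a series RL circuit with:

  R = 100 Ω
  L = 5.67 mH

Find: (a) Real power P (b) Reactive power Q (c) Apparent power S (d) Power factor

Step 1 — Angular frequency: ω = 2π·f = 2π·3500 = 2.199e+04 rad/s.
Step 2 — Component impedances:
  R: Z = R = 100 Ω
  L: Z = jωL = j·2.199e+04·0.00567 = 0 + j124.7 Ω
Step 3 — Series combination: Z_total = R + L = 100 + j124.7 Ω = 159.8∠51.3° Ω.
Step 4 — Source phasor: V = 240∠-4.9° V = 239.1 - j20.5 V.
Step 5 — Current: I = V / Z = 0.8359 - j1.247 A = 1.502∠-56.2° A.
Step 6 — Complex power: S = V·I* = 225.5 + j281.1 VA.
Step 7 — Real power: P = Re(S) = 225.5 W.
Step 8 — Reactive power: Q = Im(S) = 281.1 VAR.
Step 9 — Apparent power: |S| = 360.4 VA.
Step 10 — Power factor: PF = P/|S| = 0.6256 (lagging).

(a) P = 225.5 W  (b) Q = 281.1 VAR  (c) S = 360.4 VA  (d) PF = 0.6256 (lagging)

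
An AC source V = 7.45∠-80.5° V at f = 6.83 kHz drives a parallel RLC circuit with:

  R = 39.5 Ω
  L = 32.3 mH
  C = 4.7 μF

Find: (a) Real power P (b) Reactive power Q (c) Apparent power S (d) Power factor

Step 1 — Angular frequency: ω = 2π·f = 2π·6830 = 4.291e+04 rad/s.
Step 2 — Component impedances:
  R: Z = R = 39.5 Ω
  L: Z = jωL = j·4.291e+04·0.0323 = 0 + j1386 Ω
  C: Z = 1/(jωC) = -j/(ω·C) = 0 - j4.958 Ω
Step 3 — Parallel combination: 1/Z_total = 1/R + 1/L + 1/C; Z_total = 0.617 - j4.898 Ω = 4.937∠-82.8° Ω.
Step 4 — Source phasor: V = 7.45∠-80.5° V = 1.23 - j7.348 V.
Step 5 — Current: I = V / Z = 1.508 + j0.0611 A = 1.509∠2.3° A.
Step 6 — Complex power: S = V·I* = 1.405 - j11.15 VA.
Step 7 — Real power: P = Re(S) = 1.405 W.
Step 8 — Reactive power: Q = Im(S) = -11.15 VAR.
Step 9 — Apparent power: |S| = 11.24 VA.
Step 10 — Power factor: PF = P/|S| = 0.125 (leading).

(a) P = 1.405 W  (b) Q = -11.15 VAR  (c) S = 11.24 VA  (d) PF = 0.125 (leading)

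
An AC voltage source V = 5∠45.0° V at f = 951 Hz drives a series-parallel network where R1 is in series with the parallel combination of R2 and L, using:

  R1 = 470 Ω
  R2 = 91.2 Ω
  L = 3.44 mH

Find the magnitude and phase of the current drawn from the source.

Step 1 — Angular frequency: ω = 2π·f = 2π·951 = 5975 rad/s.
Step 2 — Component impedances:
  R1: Z = R = 470 Ω
  R2: Z = R = 91.2 Ω
  L: Z = jωL = j·5975·0.00344 = 0 + j20.56 Ω
Step 3 — Parallel branch: R2 || L = 1/(1/R2 + 1/L) = 4.409 + j19.56 Ω.
Step 4 — Series with R1: Z_total = R1 + (R2 || L) = 474.4 + j19.56 Ω = 474.8∠2.4° Ω.
Step 5 — Source phasor: V = 5∠45.0° V = 3.536 + j3.536 V.
Step 6 — Ohm's law: I = V / Z_total = (3.536 + j3.536) / (474.4 + j19.56) = 0.007747 + j0.007133 A.
Step 7 — Convert to polar: |I| = 0.01053 A, ∠I = 42.6°.

I = 0.01053∠42.6° A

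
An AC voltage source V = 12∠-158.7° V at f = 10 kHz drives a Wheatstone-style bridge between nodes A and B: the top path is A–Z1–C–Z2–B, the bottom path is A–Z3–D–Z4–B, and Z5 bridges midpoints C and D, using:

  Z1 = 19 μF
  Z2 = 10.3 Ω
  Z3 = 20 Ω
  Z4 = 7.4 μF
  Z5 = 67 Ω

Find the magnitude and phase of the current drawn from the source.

Step 1 — Angular frequency: ω = 2π·f = 2π·1e+04 = 6.283e+04 rad/s.
Step 2 — Component impedances:
  Z1: Z = 1/(jωC) = -j/(ω·C) = 0 - j0.8377 Ω
  Z2: Z = R = 10.3 Ω
  Z3: Z = R = 20 Ω
  Z4: Z = 1/(jωC) = -j/(ω·C) = 0 - j2.151 Ω
  Z5: Z = R = 67 Ω
Step 3 — Bridge requires nodal analysis (the Z5 bridge couples midpoints C and D, so the two paths cannot be reduced to a simple series/parallel combination). Setting node B to ground and injecting 1 A at node A, the 3-node admittance system at A, C, D solves to V_A = Z_AB = 6.183 - j0.7452 Ω = 6.228∠-6.9° Ω.
Step 4 — Source phasor: V = 12∠-158.7° V = -11.18 - j4.359 V.
Step 5 — Ohm's law: I = V / Z_total = (-11.18 - j4.359) / (6.183 - j0.7452) = -1.699 - j0.9097 A.
Step 6 — Convert to polar: |I| = 1.927 A, ∠I = -151.8°.

I = 1.927∠-151.8° A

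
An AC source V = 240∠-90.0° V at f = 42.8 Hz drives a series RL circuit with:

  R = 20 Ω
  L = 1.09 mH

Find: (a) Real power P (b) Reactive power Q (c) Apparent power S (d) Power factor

Step 1 — Angular frequency: ω = 2π·f = 2π·42.8 = 268.9 rad/s.
Step 2 — Component impedances:
  R: Z = R = 20 Ω
  L: Z = jωL = j·268.9·0.00109 = 0 + j0.2931 Ω
Step 3 — Series combination: Z_total = R + L = 20 + j0.2931 Ω = 20∠0.8° Ω.
Step 4 — Source phasor: V = 240∠-90.0° V = 0 - j240 V.
Step 5 — Current: I = V / Z = -0.1758 - j12 A = 12∠-90.8° A.
Step 6 — Complex power: S = V·I* = 2879 + j42.2 VA.
Step 7 — Real power: P = Re(S) = 2879 W.
Step 8 — Reactive power: Q = Im(S) = 42.2 VAR.
Step 9 — Apparent power: |S| = 2880 VA.
Step 10 — Power factor: PF = P/|S| = 0.9999 (lagging).

(a) P = 2879 W  (b) Q = 42.2 VAR  (c) S = 2880 VA  (d) PF = 0.9999 (lagging)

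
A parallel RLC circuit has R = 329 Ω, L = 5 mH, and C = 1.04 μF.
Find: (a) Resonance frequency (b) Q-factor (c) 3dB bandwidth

Step 1 — Resonance: ω₀ = 1/√(LC) = 1/√(0.005·1.04e-06) = 1.387e+04 rad/s.
Step 2 — f₀ = ω₀/(2π) = 2207 Hz.
Step 3 — Parallel Q: Q = R/(ω₀L) = 329/(1.387e+04·0.005) = 4.745.
Step 4 — Bandwidth: Δω = ω₀/Q = 2923 rad/s; BW = Δω/(2π) = 465.1 Hz.

(a) f₀ = 2207 Hz  (b) Q = 4.745  (c) BW = 465.1 Hz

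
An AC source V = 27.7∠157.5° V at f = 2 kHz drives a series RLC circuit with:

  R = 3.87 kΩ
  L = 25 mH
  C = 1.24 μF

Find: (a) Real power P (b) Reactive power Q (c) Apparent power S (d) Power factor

Step 1 — Angular frequency: ω = 2π·f = 2π·2000 = 1.257e+04 rad/s.
Step 2 — Component impedances:
  R: Z = R = 3870 Ω
  L: Z = jωL = j·1.257e+04·0.025 = 0 + j314.2 Ω
  C: Z = 1/(jωC) = -j/(ω·C) = 0 - j64.18 Ω
Step 3 — Series combination: Z_total = R + L + C = 3870 + j250 Ω = 3878∠3.7° Ω.
Step 4 — Source phasor: V = 27.7∠157.5° V = -25.59 + j10.6 V.
Step 5 — Current: I = V / Z = -0.006409 + j0.003153 A = 0.007143∠153.8° A.
Step 6 — Complex power: S = V·I* = 0.1974 + j0.01275 VA.
Step 7 — Real power: P = Re(S) = 0.1974 W.
Step 8 — Reactive power: Q = Im(S) = 0.01275 VAR.
Step 9 — Apparent power: |S| = 0.1979 VA.
Step 10 — Power factor: PF = P/|S| = 0.9979 (lagging).

(a) P = 0.1974 W  (b) Q = 0.01275 VAR  (c) S = 0.1979 VA  (d) PF = 0.9979 (lagging)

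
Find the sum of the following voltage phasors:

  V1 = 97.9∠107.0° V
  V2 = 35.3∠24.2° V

Step 1 — Convert each phasor to rectangular form:
  V1 = 97.9·(cos(107.0°) + j·sin(107.0°)) = -28.62 + j93.62 V
  V2 = 35.3·(cos(24.2°) + j·sin(24.2°)) = 32.2 + j14.47 V
Step 2 — Sum components: V_total = 3.575 + j108.1 V.
Step 3 — Convert to polar: |V_total| = 108.2 V, ∠V_total = 88.1°.

V_total = 108.2∠88.1° V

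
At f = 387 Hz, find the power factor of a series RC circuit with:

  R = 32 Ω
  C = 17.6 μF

Step 1 — Angular frequency: ω = 2π·f = 2π·387 = 2432 rad/s.
Step 2 — Component impedances:
  R: Z = R = 32 Ω
  C: Z = 1/(jωC) = -j/(ω·C) = 0 - j23.37 Ω
Step 3 — Series combination: Z_total = R + C = 32 - j23.37 Ω = 39.62∠-36.1° Ω.
Step 4 — Power factor: PF = cos(φ) = Re(Z)/|Z| = 32/39.623 = 0.8076.
Step 5 — Type: Im(Z) = -23.37 ⇒ leading (phase φ = -36.1°).

PF = 0.8076 (leading, φ = -36.1°)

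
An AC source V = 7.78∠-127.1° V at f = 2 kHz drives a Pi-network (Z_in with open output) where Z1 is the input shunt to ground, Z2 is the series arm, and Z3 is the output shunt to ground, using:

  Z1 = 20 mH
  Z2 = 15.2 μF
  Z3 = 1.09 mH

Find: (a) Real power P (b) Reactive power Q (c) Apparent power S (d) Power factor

Step 1 — Angular frequency: ω = 2π·f = 2π·2000 = 1.257e+04 rad/s.
Step 2 — Component impedances:
  Z1: Z = jωL = j·1.257e+04·0.02 = 0 + j251.3 Ω
  Z2: Z = 1/(jωC) = -j/(ω·C) = 0 - j5.235 Ω
  Z3: Z = jωL = j·1.257e+04·0.00109 = 0 + j13.7 Ω
Step 3 — With open output, the series arm Z2 and the output shunt Z3 appear in series to ground: Z2 + Z3 = 0 + j8.462 Ω.
Step 4 — Parallel with input shunt Z1: Z_in = Z1 || (Z2 + Z3) = 0 + j8.186 Ω = 8.186∠90.0° Ω.
Step 5 — Source phasor: V = 7.78∠-127.1° V = -4.693 - j6.205 V.
Step 6 — Current: I = V / Z = -0.758 + j0.5733 A = 0.9504∠142.9° A.
Step 7 — Complex power: S = V·I* = 0 + j7.394 VA.
Step 8 — Real power: P = Re(S) = 0 W.
Step 9 — Reactive power: Q = Im(S) = 7.394 VAR.
Step 10 — Apparent power: |S| = 7.394 VA.
Step 11 — Power factor: PF = P/|S| = 0 (lagging).

(a) P = 0 W  (b) Q = 7.394 VAR  (c) S = 7.394 VA  (d) PF = 0 (lagging)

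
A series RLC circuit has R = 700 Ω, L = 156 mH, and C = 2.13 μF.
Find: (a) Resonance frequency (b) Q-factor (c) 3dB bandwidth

Step 1 — Resonance condition Im(Z)=0 gives ω₀ = 1/√(LC).
Step 2 — ω₀ = 1/√(0.156·2.13e-06) = 1735 rad/s.
Step 3 — f₀ = ω₀/(2π) = 276.1 Hz.
Step 4 — Series Q: Q = ω₀L/R = 1735·0.156/700 = 0.3866.
Step 5 — 3dB bandwidth: Δω = ω₀/Q = 4487 rad/s; BW = Δω/(2π) = 714.2 Hz.

(a) f₀ = 276.1 Hz  (b) Q = 0.3866  (c) BW = 714.2 Hz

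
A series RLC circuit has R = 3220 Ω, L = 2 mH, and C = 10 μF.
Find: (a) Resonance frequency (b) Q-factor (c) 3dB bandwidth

Step 1 — Resonance: ω₀ = 1/√(LC) = 1/√(0.002·1e-05) = 7071 rad/s.
Step 2 — f₀ = ω₀/(2π) = 1125 Hz.
Step 3 — Series Q: Q = ω₀L/R = 7071·0.002/3220 = 0.004392.
Step 4 — Bandwidth: Δω = ω₀/Q = 1.61e+06 rad/s; BW = Δω/(2π) = 2.562e+05 Hz.

(a) f₀ = 1125 Hz  (b) Q = 0.004392  (c) BW = 2.562e+05 Hz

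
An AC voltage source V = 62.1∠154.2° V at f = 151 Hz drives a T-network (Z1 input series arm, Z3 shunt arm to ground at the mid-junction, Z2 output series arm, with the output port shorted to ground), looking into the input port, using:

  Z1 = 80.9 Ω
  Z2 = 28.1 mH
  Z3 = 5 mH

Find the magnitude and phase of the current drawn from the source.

Step 1 — Angular frequency: ω = 2π·f = 2π·151 = 948.8 rad/s.
Step 2 — Component impedances:
  Z1: Z = R = 80.9 Ω
  Z2: Z = jωL = j·948.8·0.0281 = 0 + j26.66 Ω
  Z3: Z = jωL = j·948.8·0.005 = 0 + j4.744 Ω
Step 3 — With the output port shorted to ground, the output series arm Z2 runs from the junction to ground; the shunt arm Z3 also runs from the junction to ground. They appear in parallel: Z3 || Z2 = 0 + j4.027 Ω.
Step 4 — Series with input arm Z1: Z_in = Z1 + (Z3 || Z2) = 80.9 + j4.027 Ω = 81∠2.8° Ω.
Step 5 — Source phasor: V = 62.1∠154.2° V = -55.91 + j27.03 V.
Step 6 — Ohm's law: I = V / Z_total = (-55.91 + j27.03) / (80.9 + j4.027) = -0.6728 + j0.3676 A.
Step 7 — Convert to polar: |I| = 0.7667 A, ∠I = 151.4°.

I = 0.7667∠151.4° A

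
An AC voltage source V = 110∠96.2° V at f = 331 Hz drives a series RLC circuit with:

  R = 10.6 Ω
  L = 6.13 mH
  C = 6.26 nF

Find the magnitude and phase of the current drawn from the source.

Step 1 — Angular frequency: ω = 2π·f = 2π·331 = 2080 rad/s.
Step 2 — Component impedances:
  R: Z = R = 10.6 Ω
  L: Z = jωL = j·2080·0.00613 = 0 + j12.75 Ω
  C: Z = 1/(jωC) = -j/(ω·C) = 0 - j7.681e+04 Ω
Step 3 — Series combination: Z_total = R + L + C = 10.6 - j7.68e+04 Ω = 7.68e+04∠-90.0° Ω.
Step 4 — Source phasor: V = 110∠96.2° V = -11.88 + j109.4 V.
Step 5 — Ohm's law: I = V / Z_total = (-11.88 + j109.4) / (10.6 - j7.68e+04) = -0.001424 - j0.0001545 A.
Step 6 — Convert to polar: |I| = 0.001432 A, ∠I = -173.8°.

I = 0.001432∠-173.8° A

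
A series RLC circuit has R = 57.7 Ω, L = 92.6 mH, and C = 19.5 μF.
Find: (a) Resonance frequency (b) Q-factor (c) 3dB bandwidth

Step 1 — Resonance: ω₀ = 1/√(LC) = 1/√(0.0926·1.95e-05) = 744.2 rad/s.
Step 2 — f₀ = ω₀/(2π) = 118.4 Hz.
Step 3 — Series Q: Q = ω₀L/R = 744.2·0.0926/57.7 = 1.194.
Step 4 — Bandwidth: Δω = ω₀/Q = 623.1 rad/s; BW = Δω/(2π) = 99.17 Hz.

(a) f₀ = 118.4 Hz  (b) Q = 1.194  (c) BW = 99.17 Hz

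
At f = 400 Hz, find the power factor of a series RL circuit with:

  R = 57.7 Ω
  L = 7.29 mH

Step 1 — Angular frequency: ω = 2π·f = 2π·400 = 2513 rad/s.
Step 2 — Component impedances:
  R: Z = R = 57.7 Ω
  L: Z = jωL = j·2513·0.00729 = 0 + j18.32 Ω
Step 3 — Series combination: Z_total = R + L = 57.7 + j18.32 Ω = 60.54∠17.6° Ω.
Step 4 — Power factor: PF = cos(φ) = Re(Z)/|Z| = 57.7/60.54 = 0.9531.
Step 5 — Type: Im(Z) = 18.32 ⇒ lagging (phase φ = 17.6°).

PF = 0.9531 (lagging, φ = 17.6°)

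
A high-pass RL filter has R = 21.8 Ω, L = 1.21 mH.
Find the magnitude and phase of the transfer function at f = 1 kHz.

Step 1 — Angular frequency: ω = 2π·1000 = 6283 rad/s.
Step 2 — Transfer function: H(jω) = jωL/(R + jωL).
Step 3 — Numerator jωL = j·7.603; denominator R + jωL = 21.8 + j7.603.
Step 4 — H = 0.1084 + j0.3109.
Step 5 — Magnitude: |H| = 0.3293 (-9.6 dB); phase: φ = 70.8°.

|H| = 0.3293 (-9.6 dB), φ = 70.8°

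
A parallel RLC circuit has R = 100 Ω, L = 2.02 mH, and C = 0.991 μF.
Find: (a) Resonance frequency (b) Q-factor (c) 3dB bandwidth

Step 1 — Resonance: ω₀ = 1/√(LC) = 1/√(0.00202·9.91e-07) = 2.235e+04 rad/s.
Step 2 — f₀ = ω₀/(2π) = 3557 Hz.
Step 3 — Parallel Q: Q = R/(ω₀L) = 100/(2.235e+04·0.00202) = 2.215.
Step 4 — Bandwidth: Δω = ω₀/Q = 1.009e+04 rad/s; BW = Δω/(2π) = 1606 Hz.

(a) f₀ = 3557 Hz  (b) Q = 2.215  (c) BW = 1606 Hz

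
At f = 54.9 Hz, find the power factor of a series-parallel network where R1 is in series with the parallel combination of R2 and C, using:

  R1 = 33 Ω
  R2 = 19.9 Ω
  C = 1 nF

Step 1 — Angular frequency: ω = 2π·f = 2π·54.9 = 344.9 rad/s.
Step 2 — Component impedances:
  R1: Z = R = 33 Ω
  R2: Z = R = 19.9 Ω
  C: Z = 1/(jωC) = -j/(ω·C) = 0 - j2.899e+06 Ω
Step 3 — Parallel branch: R2 || C = 1/(1/R2 + 1/C) = 19.9 - j0.0001366 Ω.
Step 4 — Series with R1: Z_total = R1 + (R2 || C) = 52.9 - j0.0001366 Ω = 52.9∠-0.0° Ω.
Step 5 — Power factor: PF = cos(φ) = Re(Z)/|Z| = 52.9/52.9 = 1.
Step 6 — Type: Im(Z) = -0.0001366 ⇒ leading (phase φ = -0.0°).

PF = 1 (leading, φ = -0.0°)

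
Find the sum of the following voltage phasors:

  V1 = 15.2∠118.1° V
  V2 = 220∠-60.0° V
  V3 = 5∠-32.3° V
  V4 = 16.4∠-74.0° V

Step 1 — Convert each phasor to rectangular form:
  V1 = 15.2·(cos(118.1°) + j·sin(118.1°)) = -7.159 + j13.41 V
  V2 = 220·(cos(-60.0°) + j·sin(-60.0°)) = 110 - j190.5 V
  V3 = 5·(cos(-32.3°) + j·sin(-32.3°)) = 4.226 - j2.672 V
  V4 = 16.4·(cos(-74.0°) + j·sin(-74.0°)) = 4.52 - j15.76 V
Step 2 — Sum components: V_total = 111.6 - j195.6 V.
Step 3 — Convert to polar: |V_total| = 225.2 V, ∠V_total = -60.3°.

V_total = 225.2∠-60.3° V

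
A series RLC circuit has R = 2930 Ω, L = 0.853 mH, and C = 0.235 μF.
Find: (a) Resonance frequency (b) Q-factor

Step 1 — Resonance condition Im(Z)=0 gives ω₀ = 1/√(LC).
Step 2 — ω₀ = 1/√(0.000853·2.35e-07) = 7.063e+04 rad/s.
Step 3 — f₀ = ω₀/(2π) = 1.124e+04 Hz.
Step 4 — Series Q: Q = ω₀L/R = 7.063e+04·0.000853/2930 = 0.02056.

(a) f₀ = 1.124e+04 Hz  (b) Q = 0.02056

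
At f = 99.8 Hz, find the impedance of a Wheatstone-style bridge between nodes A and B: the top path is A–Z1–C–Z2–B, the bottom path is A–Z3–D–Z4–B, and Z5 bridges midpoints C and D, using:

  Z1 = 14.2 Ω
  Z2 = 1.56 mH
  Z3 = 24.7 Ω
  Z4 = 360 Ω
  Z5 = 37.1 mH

Step 1 — Angular frequency: ω = 2π·f = 2π·99.8 = 627.1 rad/s.
Step 2 — Component impedances:
  Z1: Z = R = 14.2 Ω
  Z2: Z = jωL = j·627.1·0.00156 = 0 + j0.9782 Ω
  Z3: Z = R = 24.7 Ω
  Z4: Z = R = 360 Ω
  Z5: Z = jωL = j·627.1·0.0371 = 0 + j23.26 Ω
Step 3 — Bridge requires nodal analysis (the Z5 bridge couples midpoints C and D, so the two paths cannot be reduced to a simple series/parallel combination). Setting node B to ground and injecting 1 A at node A, the 3-node admittance system at A, C, D solves to V_A = Z_AB = 10.48 + j3.111 Ω = 10.93∠16.5° Ω.

Z = 10.48 + j3.111 Ω = 10.93∠16.5° Ω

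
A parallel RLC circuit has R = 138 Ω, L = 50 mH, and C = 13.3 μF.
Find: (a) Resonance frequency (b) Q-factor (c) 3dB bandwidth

Step 1 — Resonance: ω₀ = 1/√(LC) = 1/√(0.05·1.33e-05) = 1226 rad/s.
Step 2 — f₀ = ω₀/(2π) = 195.2 Hz.
Step 3 — Parallel Q: Q = R/(ω₀L) = 138/(1226·0.05) = 2.251.
Step 4 — Bandwidth: Δω = ω₀/Q = 544.8 rad/s; BW = Δω/(2π) = 86.71 Hz.

(a) f₀ = 195.2 Hz  (b) Q = 2.251  (c) BW = 86.71 Hz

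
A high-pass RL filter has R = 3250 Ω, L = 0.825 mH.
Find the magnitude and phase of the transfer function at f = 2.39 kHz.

Step 1 — Angular frequency: ω = 2π·2390 = 1.502e+04 rad/s.
Step 2 — Transfer function: H(jω) = jωL/(R + jωL).
Step 3 — Numerator jωL = j·12.39; denominator R + jωL = 3250 + j12.39.
Step 4 — H = 1.453e-05 + j0.003812.
Step 5 — Magnitude: |H| = 0.003812 (-48.4 dB); phase: φ = 89.8°.

|H| = 0.003812 (-48.4 dB), φ = 89.8°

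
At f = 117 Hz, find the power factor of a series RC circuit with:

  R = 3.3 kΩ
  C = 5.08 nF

Step 1 — Angular frequency: ω = 2π·f = 2π·117 = 735.1 rad/s.
Step 2 — Component impedances:
  R: Z = R = 3300 Ω
  C: Z = 1/(jωC) = -j/(ω·C) = 0 - j2.678e+05 Ω
Step 3 — Series combination: Z_total = R + C = 3300 - j2.678e+05 Ω = 2.678e+05∠-89.3° Ω.
Step 4 — Power factor: PF = cos(φ) = Re(Z)/|Z| = 3300/2.678e+05 = 0.01232.
Step 5 — Type: Im(Z) = -2.678e+05 ⇒ leading (phase φ = -89.3°).

PF = 0.01232 (leading, φ = -89.3°)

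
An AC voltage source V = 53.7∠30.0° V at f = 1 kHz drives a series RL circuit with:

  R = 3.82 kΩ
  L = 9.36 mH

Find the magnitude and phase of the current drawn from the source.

Step 1 — Angular frequency: ω = 2π·f = 2π·1000 = 6283 rad/s.
Step 2 — Component impedances:
  R: Z = R = 3820 Ω
  L: Z = jωL = j·6283·0.00936 = 0 + j58.81 Ω
Step 3 — Series combination: Z_total = R + L = 3820 + j58.81 Ω = 3820∠0.9° Ω.
Step 4 — Source phasor: V = 53.7∠30.0° V = 46.51 + j26.85 V.
Step 5 — Ohm's law: I = V / Z_total = (46.51 + j26.85) / (3820 + j58.81) = 0.01228 + j0.00684 A.
Step 6 — Convert to polar: |I| = 0.01406 A, ∠I = 29.1°.

I = 0.01406∠29.1° A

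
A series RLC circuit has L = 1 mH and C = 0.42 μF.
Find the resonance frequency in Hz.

Step 1 — Resonance condition Im(Z)=0 gives ω₀ = 1/√(LC).
Step 2 — ω₀ = 1/√(0.001·4.2e-07) = 4.88e+04 rad/s.
Step 3 — f₀ = ω₀/(2π) = 7766 Hz.

f₀ = 7766 Hz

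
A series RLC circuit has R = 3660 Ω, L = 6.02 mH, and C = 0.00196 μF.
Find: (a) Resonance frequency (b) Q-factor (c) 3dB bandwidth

Step 1 — Resonance: ω₀ = 1/√(LC) = 1/√(0.00602·1.96e-09) = 2.911e+05 rad/s.
Step 2 — f₀ = ω₀/(2π) = 4.633e+04 Hz.
Step 3 — Series Q: Q = ω₀L/R = 2.911e+05·0.00602/3660 = 0.4788.
Step 4 — Bandwidth: Δω = ω₀/Q = 6.08e+05 rad/s; BW = Δω/(2π) = 9.676e+04 Hz.

(a) f₀ = 4.633e+04 Hz  (b) Q = 0.4788  (c) BW = 9.676e+04 Hz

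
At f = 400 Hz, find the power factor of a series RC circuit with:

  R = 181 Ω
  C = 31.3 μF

Step 1 — Angular frequency: ω = 2π·f = 2π·400 = 2513 rad/s.
Step 2 — Component impedances:
  R: Z = R = 181 Ω
  C: Z = 1/(jωC) = -j/(ω·C) = 0 - j12.71 Ω
Step 3 — Series combination: Z_total = R + C = 181 - j12.71 Ω = 181.4∠-4.0° Ω.
Step 4 — Power factor: PF = cos(φ) = Re(Z)/|Z| = 181/181.45 = 0.9975.
Step 5 — Type: Im(Z) = -12.71 ⇒ leading (phase φ = -4.0°).

PF = 0.9975 (leading, φ = -4.0°)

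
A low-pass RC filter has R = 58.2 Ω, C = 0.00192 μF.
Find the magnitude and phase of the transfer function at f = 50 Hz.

Step 1 — Angular frequency: ω = 2π·50 = 314.2 rad/s.
Step 2 — Transfer function: H(jω) = 1/(1 + jωRC).
Step 3 — Denominator: 1 + jωRC = 1 + j·314.2·58.2·1.92e-09 = 1 + j3.511e-05.
Step 4 — H = 1 - j3.511e-05.
Step 5 — Magnitude: |H| = 1 (-0.0 dB); phase: φ = -0.0°.

|H| = 1 (-0.0 dB), φ = -0.0°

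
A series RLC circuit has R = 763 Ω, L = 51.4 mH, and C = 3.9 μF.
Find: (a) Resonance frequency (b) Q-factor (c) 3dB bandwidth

Step 1 — Resonance: ω₀ = 1/√(LC) = 1/√(0.0514·3.9e-06) = 2234 rad/s.
Step 2 — f₀ = ω₀/(2π) = 355.5 Hz.
Step 3 — Series Q: Q = ω₀L/R = 2234·0.0514/763 = 0.1505.
Step 4 — Bandwidth: Δω = ω₀/Q = 1.484e+04 rad/s; BW = Δω/(2π) = 2363 Hz.

(a) f₀ = 355.5 Hz  (b) Q = 0.1505  (c) BW = 2363 Hz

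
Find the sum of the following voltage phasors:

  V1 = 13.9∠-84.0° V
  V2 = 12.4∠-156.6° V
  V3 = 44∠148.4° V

Step 1 — Convert each phasor to rectangular form:
  V1 = 13.9·(cos(-84.0°) + j·sin(-84.0°)) = 1.453 - j13.82 V
  V2 = 12.4·(cos(-156.6°) + j·sin(-156.6°)) = -11.38 - j4.925 V
  V3 = 44·(cos(148.4°) + j·sin(148.4°)) = -37.48 + j23.06 V
Step 2 — Sum components: V_total = -47.4 + j4.307 V.
Step 3 — Convert to polar: |V_total| = 47.6 V, ∠V_total = 174.8°.

V_total = 47.6∠174.8° V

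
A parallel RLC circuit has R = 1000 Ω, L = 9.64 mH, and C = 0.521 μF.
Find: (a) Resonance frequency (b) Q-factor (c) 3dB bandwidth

Step 1 — Resonance: ω₀ = 1/√(LC) = 1/√(0.00964·5.21e-07) = 1.411e+04 rad/s.
Step 2 — f₀ = ω₀/(2π) = 2246 Hz.
Step 3 — Parallel Q: Q = R/(ω₀L) = 1000/(1.411e+04·0.00964) = 7.352.
Step 4 — Bandwidth: Δω = ω₀/Q = 1919 rad/s; BW = Δω/(2π) = 305.5 Hz.

(a) f₀ = 2246 Hz  (b) Q = 7.352  (c) BW = 305.5 Hz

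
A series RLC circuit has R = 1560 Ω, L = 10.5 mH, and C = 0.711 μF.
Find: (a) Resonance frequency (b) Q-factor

Step 1 — Resonance condition Im(Z)=0 gives ω₀ = 1/√(LC).
Step 2 — ω₀ = 1/√(0.0105·7.11e-07) = 1.157e+04 rad/s.
Step 3 — f₀ = ω₀/(2π) = 1842 Hz.
Step 4 — Series Q: Q = ω₀L/R = 1.157e+04·0.0105/1560 = 0.0779.

(a) f₀ = 1842 Hz  (b) Q = 0.0779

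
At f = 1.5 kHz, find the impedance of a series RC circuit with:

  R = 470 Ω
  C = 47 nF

Step 1 — Angular frequency: ω = 2π·f = 2π·1500 = 9425 rad/s.
Step 2 — Component impedances:
  R: Z = R = 470 Ω
  C: Z = 1/(jωC) = -j/(ω·C) = 0 - j2258 Ω
Step 3 — Series combination: Z_total = R + C = 470 - j2258 Ω = 2306∠-78.2° Ω.

Z = 470 - j2258 Ω = 2306∠-78.2° Ω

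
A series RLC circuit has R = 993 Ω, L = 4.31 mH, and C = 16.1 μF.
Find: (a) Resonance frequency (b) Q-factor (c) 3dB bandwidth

Step 1 — Resonance condition Im(Z)=0 gives ω₀ = 1/√(LC).
Step 2 — ω₀ = 1/√(0.00431·1.61e-05) = 3796 rad/s.
Step 3 — f₀ = ω₀/(2π) = 604.2 Hz.
Step 4 — Series Q: Q = ω₀L/R = 3796·0.00431/993 = 0.01648.
Step 5 — 3dB bandwidth: Δω = ω₀/Q = 2.304e+05 rad/s; BW = Δω/(2π) = 3.667e+04 Hz.

(a) f₀ = 604.2 Hz  (b) Q = 0.01648  (c) BW = 3.667e+04 Hz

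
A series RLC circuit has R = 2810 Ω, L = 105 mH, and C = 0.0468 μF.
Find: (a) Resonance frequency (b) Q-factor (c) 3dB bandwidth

Step 1 — Resonance: ω₀ = 1/√(LC) = 1/√(0.105·4.68e-08) = 1.427e+04 rad/s.
Step 2 — f₀ = ω₀/(2π) = 2270 Hz.
Step 3 — Series Q: Q = ω₀L/R = 1.427e+04·0.105/2810 = 0.533.
Step 4 — Bandwidth: Δω = ω₀/Q = 2.676e+04 rad/s; BW = Δω/(2π) = 4259 Hz.

(a) f₀ = 2270 Hz  (b) Q = 0.533  (c) BW = 4259 Hz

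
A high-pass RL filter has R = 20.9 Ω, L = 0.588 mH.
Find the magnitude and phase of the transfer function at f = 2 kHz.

Step 1 — Angular frequency: ω = 2π·2000 = 1.257e+04 rad/s.
Step 2 — Transfer function: H(jω) = jωL/(R + jωL).
Step 3 — Numerator jωL = j·7.389; denominator R + jωL = 20.9 + j7.389.
Step 4 — H = 0.1111 + j0.3143.
Step 5 — Magnitude: |H| = 0.3333 (-9.5 dB); phase: φ = 70.5°.

|H| = 0.3333 (-9.5 dB), φ = 70.5°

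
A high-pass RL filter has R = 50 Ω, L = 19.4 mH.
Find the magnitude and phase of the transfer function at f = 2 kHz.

Step 1 — Angular frequency: ω = 2π·2000 = 1.257e+04 rad/s.
Step 2 — Transfer function: H(jω) = jωL/(R + jωL).
Step 3 — Numerator jωL = j·243.8; denominator R + jωL = 50 + j243.8.
Step 4 — H = 0.9596 + j0.1968.
Step 5 — Magnitude: |H| = 0.9796 (-0.2 dB); phase: φ = 11.6°.

|H| = 0.9796 (-0.2 dB), φ = 11.6°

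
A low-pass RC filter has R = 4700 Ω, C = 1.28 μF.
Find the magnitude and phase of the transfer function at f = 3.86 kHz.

Step 1 — Angular frequency: ω = 2π·3860 = 2.425e+04 rad/s.
Step 2 — Transfer function: H(jω) = 1/(1 + jωRC).
Step 3 — Denominator: 1 + jωRC = 1 + j·2.425e+04·4700·1.28e-06 = 1 + j145.9.
Step 4 — H = 4.697e-05 - j0.006853.
Step 5 — Magnitude: |H| = 0.006854 (-43.3 dB); phase: φ = -89.6°.

|H| = 0.006854 (-43.3 dB), φ = -89.6°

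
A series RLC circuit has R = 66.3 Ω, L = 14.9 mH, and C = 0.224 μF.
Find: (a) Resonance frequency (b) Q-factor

Step 1 — Resonance condition Im(Z)=0 gives ω₀ = 1/√(LC).
Step 2 — ω₀ = 1/√(0.0149·2.24e-07) = 1.731e+04 rad/s.
Step 3 — f₀ = ω₀/(2π) = 2755 Hz.
Step 4 — Series Q: Q = ω₀L/R = 1.731e+04·0.0149/66.3 = 3.89.

(a) f₀ = 2755 Hz  (b) Q = 3.89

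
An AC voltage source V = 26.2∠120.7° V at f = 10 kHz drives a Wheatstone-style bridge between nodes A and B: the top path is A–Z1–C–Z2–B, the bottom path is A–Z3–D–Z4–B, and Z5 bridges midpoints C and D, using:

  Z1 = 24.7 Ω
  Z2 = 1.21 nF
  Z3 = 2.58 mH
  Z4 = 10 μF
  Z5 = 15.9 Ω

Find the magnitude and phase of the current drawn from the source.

Step 1 — Angular frequency: ω = 2π·f = 2π·1e+04 = 6.283e+04 rad/s.
Step 2 — Component impedances:
  Z1: Z = R = 24.7 Ω
  Z2: Z = 1/(jωC) = -j/(ω·C) = 0 - j1.315e+04 Ω
  Z3: Z = jωL = j·6.283e+04·0.00258 = 0 + j162.1 Ω
  Z4: Z = 1/(jωC) = -j/(ω·C) = 0 - j1.592 Ω
  Z5: Z = R = 15.9 Ω
Step 3 — Bridge requires nodal analysis (the Z5 bridge couples midpoints C and D, so the two paths cannot be reduced to a simple series/parallel combination). Setting node B to ground and injecting 1 A at node A, the 3-node admittance system at A, C, D solves to V_A = Z_AB = 38.21 + j7.96 Ω = 39.03∠11.8° Ω.
Step 4 — Source phasor: V = 26.2∠120.7° V = -13.38 + j22.53 V.
Step 5 — Ohm's law: I = V / Z_total = (-13.38 + j22.53) / (38.21 + j7.96) = -0.2178 + j0.635 A.
Step 6 — Convert to polar: |I| = 0.6713 A, ∠I = 108.9°.

I = 0.6713∠108.9° A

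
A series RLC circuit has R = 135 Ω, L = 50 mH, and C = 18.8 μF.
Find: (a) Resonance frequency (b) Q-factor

Step 1 — Resonance condition Im(Z)=0 gives ω₀ = 1/√(LC).
Step 2 — ω₀ = 1/√(0.05·1.88e-05) = 1031 rad/s.
Step 3 — f₀ = ω₀/(2π) = 164.2 Hz.
Step 4 — Series Q: Q = ω₀L/R = 1031·0.05/135 = 0.382.

(a) f₀ = 164.2 Hz  (b) Q = 0.382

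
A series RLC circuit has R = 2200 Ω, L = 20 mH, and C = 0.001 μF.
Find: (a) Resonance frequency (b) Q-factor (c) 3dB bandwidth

Step 1 — Resonance: ω₀ = 1/√(LC) = 1/√(0.02·1e-09) = 2.236e+05 rad/s.
Step 2 — f₀ = ω₀/(2π) = 3.559e+04 Hz.
Step 3 — Series Q: Q = ω₀L/R = 2.236e+05·0.02/2200 = 2.033.
Step 4 — Bandwidth: Δω = ω₀/Q = 1.1e+05 rad/s; BW = Δω/(2π) = 1.751e+04 Hz.

(a) f₀ = 3.559e+04 Hz  (b) Q = 2.033  (c) BW = 1.751e+04 Hz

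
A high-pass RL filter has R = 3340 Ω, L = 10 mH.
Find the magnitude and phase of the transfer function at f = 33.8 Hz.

Step 1 — Angular frequency: ω = 2π·33.8 = 212.4 rad/s.
Step 2 — Transfer function: H(jω) = jωL/(R + jωL).
Step 3 — Numerator jωL = j·2.124; denominator R + jωL = 3340 + j2.124.
Step 4 — H = 4.043e-07 + j0.0006358.
Step 5 — Magnitude: |H| = 0.0006358 (-63.9 dB); phase: φ = 90.0°.

|H| = 0.0006358 (-63.9 dB), φ = 90.0°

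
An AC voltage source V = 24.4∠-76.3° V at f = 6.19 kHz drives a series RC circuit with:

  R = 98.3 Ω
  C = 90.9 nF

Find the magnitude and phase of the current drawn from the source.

Step 1 — Angular frequency: ω = 2π·f = 2π·6190 = 3.889e+04 rad/s.
Step 2 — Component impedances:
  R: Z = R = 98.3 Ω
  C: Z = 1/(jωC) = -j/(ω·C) = 0 - j282.9 Ω
Step 3 — Series combination: Z_total = R + C = 98.3 - j282.9 Ω = 299.5∠-70.8° Ω.
Step 4 — Source phasor: V = 24.4∠-76.3° V = 5.779 - j23.71 V.
Step 5 — Ohm's law: I = V / Z_total = (5.779 - j23.71) / (98.3 - j282.9) = 0.08111 - j0.007758 A.
Step 6 — Convert to polar: |I| = 0.08148 A, ∠I = -5.5°.

I = 0.08148∠-5.5° A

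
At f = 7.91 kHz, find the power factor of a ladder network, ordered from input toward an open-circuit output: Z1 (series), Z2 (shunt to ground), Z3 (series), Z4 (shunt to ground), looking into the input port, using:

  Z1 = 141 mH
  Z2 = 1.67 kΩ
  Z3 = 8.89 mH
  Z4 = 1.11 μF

Step 1 — Angular frequency: ω = 2π·f = 2π·7910 = 4.97e+04 rad/s.
Step 2 — Component impedances:
  Z1: Z = jωL = j·4.97e+04·0.141 = 0 + j7008 Ω
  Z2: Z = R = 1670 Ω
  Z3: Z = jωL = j·4.97e+04·0.00889 = 0 + j441.8 Ω
  Z4: Z = 1/(jωC) = -j/(ω·C) = 0 - j18.13 Ω
Step 3 — Ladder network (open output): work backward from the far end, alternating series and parallel combinations. Z_in = 101 + j7406 Ω = 7406∠89.2° Ω.
Step 4 — Power factor: PF = cos(φ) = Re(Z)/|Z| = 101/7406 = 0.01364.
Step 5 — Type: Im(Z) = 7406 ⇒ lagging (phase φ = 89.2°).

PF = 0.01364 (lagging, φ = 89.2°)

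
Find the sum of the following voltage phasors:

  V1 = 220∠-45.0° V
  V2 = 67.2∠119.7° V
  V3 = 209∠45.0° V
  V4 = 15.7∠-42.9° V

Step 1 — Convert each phasor to rectangular form:
  V1 = 220·(cos(-45.0°) + j·sin(-45.0°)) = 155.6 - j155.6 V
  V2 = 67.2·(cos(119.7°) + j·sin(119.7°)) = -33.29 + j58.37 V
  V3 = 209·(cos(45.0°) + j·sin(45.0°)) = 147.8 + j147.8 V
  V4 = 15.7·(cos(-42.9°) + j·sin(-42.9°)) = 11.5 - j10.69 V
Step 2 — Sum components: V_total = 281.6 + j39.91 V.
Step 3 — Convert to polar: |V_total| = 284.4 V, ∠V_total = 8.1°.

V_total = 284.4∠8.1° V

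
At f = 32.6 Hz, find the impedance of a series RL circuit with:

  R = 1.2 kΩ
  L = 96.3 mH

Step 1 — Angular frequency: ω = 2π·f = 2π·32.6 = 204.8 rad/s.
Step 2 — Component impedances:
  R: Z = R = 1200 Ω
  L: Z = jωL = j·204.8·0.0963 = 0 + j19.73 Ω
Step 3 — Series combination: Z_total = R + L = 1200 + j19.73 Ω = 1200∠0.9° Ω.

Z = 1200 + j19.73 Ω = 1200∠0.9° Ω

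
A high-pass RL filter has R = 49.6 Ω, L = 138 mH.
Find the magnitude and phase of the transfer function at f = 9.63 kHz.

Step 1 — Angular frequency: ω = 2π·9630 = 6.051e+04 rad/s.
Step 2 — Transfer function: H(jω) = jωL/(R + jωL).
Step 3 — Numerator jωL = j·8350; denominator R + jωL = 49.6 + j8350.
Step 4 — H = 1 + j0.00594.
Step 5 — Magnitude: |H| = 1 (-0.0 dB); phase: φ = 0.3°.

|H| = 1 (-0.0 dB), φ = 0.3°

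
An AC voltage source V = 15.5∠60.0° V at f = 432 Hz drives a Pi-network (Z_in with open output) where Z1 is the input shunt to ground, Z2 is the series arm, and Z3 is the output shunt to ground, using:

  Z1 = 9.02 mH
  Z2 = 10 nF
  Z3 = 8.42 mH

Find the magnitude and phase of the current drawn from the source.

Step 1 — Angular frequency: ω = 2π·f = 2π·432 = 2714 rad/s.
Step 2 — Component impedances:
  Z1: Z = jωL = j·2714·0.00902 = 0 + j24.48 Ω
  Z2: Z = 1/(jωC) = -j/(ω·C) = 0 - j3.684e+04 Ω
  Z3: Z = jωL = j·2714·0.00842 = 0 + j22.85 Ω
Step 3 — With open output, the series arm Z2 and the output shunt Z3 appear in series to ground: Z2 + Z3 = 0 - j3.682e+04 Ω.
Step 4 — Parallel with input shunt Z1: Z_in = Z1 || (Z2 + Z3) = 0 + j24.5 Ω = 24.5∠90.0° Ω.
Step 5 — Source phasor: V = 15.5∠60.0° V = 7.75 + j13.42 V.
Step 6 — Ohm's law: I = V / Z_total = (7.75 + j13.42) / (0 + j24.5) = 0.5479 - j0.3163 A.
Step 7 — Convert to polar: |I| = 0.6327 A, ∠I = -30.0°.

I = 0.6327∠-30.0° A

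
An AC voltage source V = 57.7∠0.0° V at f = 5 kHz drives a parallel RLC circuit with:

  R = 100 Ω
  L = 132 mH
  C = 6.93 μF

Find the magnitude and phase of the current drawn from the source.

Step 1 — Angular frequency: ω = 2π·f = 2π·5000 = 3.142e+04 rad/s.
Step 2 — Component impedances:
  R: Z = R = 100 Ω
  L: Z = jωL = j·3.142e+04·0.132 = 0 + j4147 Ω
  C: Z = 1/(jωC) = -j/(ω·C) = 0 - j4.593 Ω
Step 3 — Parallel combination: 1/Z_total = 1/R + 1/L + 1/C; Z_total = 0.211 - j4.589 Ω = 4.593∠-87.4° Ω.
Step 4 — Source phasor: V = 57.7∠0.0° V = 57.7 V.
Step 5 — Ohm's law: I = V / Z_total = (57.7) / (0.211 - j4.589) = 0.577 + j12.55 A.
Step 6 — Convert to polar: |I| = 12.56 A, ∠I = 87.4°.

I = 12.56∠87.4° A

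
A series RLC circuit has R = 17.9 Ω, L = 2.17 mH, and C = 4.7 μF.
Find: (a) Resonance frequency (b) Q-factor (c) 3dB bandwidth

Step 1 — Resonance: ω₀ = 1/√(LC) = 1/√(0.00217·4.7e-06) = 9902 rad/s.
Step 2 — f₀ = ω₀/(2π) = 1576 Hz.
Step 3 — Series Q: Q = ω₀L/R = 9902·0.00217/17.9 = 1.2.
Step 4 — Bandwidth: Δω = ω₀/Q = 8249 rad/s; BW = Δω/(2π) = 1313 Hz.

(a) f₀ = 1576 Hz  (b) Q = 1.2  (c) BW = 1313 Hz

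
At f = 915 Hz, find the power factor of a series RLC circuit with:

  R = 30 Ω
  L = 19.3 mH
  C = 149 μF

Step 1 — Angular frequency: ω = 2π·f = 2π·915 = 5749 rad/s.
Step 2 — Component impedances:
  R: Z = R = 30 Ω
  L: Z = jωL = j·5749·0.0193 = 0 + j111 Ω
  C: Z = 1/(jωC) = -j/(ω·C) = 0 - j1.167 Ω
Step 3 — Series combination: Z_total = R + L + C = 30 + j109.8 Ω = 113.8∠74.7° Ω.
Step 4 — Power factor: PF = cos(φ) = Re(Z)/|Z| = 30/113.8 = 0.2636.
Step 5 — Type: Im(Z) = 109.8 ⇒ lagging (phase φ = 74.7°).

PF = 0.2636 (lagging, φ = 74.7°)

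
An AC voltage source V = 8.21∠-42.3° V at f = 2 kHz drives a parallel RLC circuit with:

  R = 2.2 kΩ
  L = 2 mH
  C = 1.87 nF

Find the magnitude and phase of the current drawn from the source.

Step 1 — Angular frequency: ω = 2π·f = 2π·2000 = 1.257e+04 rad/s.
Step 2 — Component impedances:
  R: Z = R = 2200 Ω
  L: Z = jωL = j·1.257e+04·0.002 = 0 + j25.13 Ω
  C: Z = 1/(jωC) = -j/(ω·C) = 0 - j4.255e+04 Ω
Step 3 — Parallel combination: 1/Z_total = 1/R + 1/L + 1/C; Z_total = 0.2874 + j25.14 Ω = 25.15∠89.3° Ω.
Step 4 — Source phasor: V = 8.21∠-42.3° V = 6.072 - j5.525 V.
Step 5 — Ohm's law: I = V / Z_total = (6.072 - j5.525) / (0.2874 + j25.14) = -0.217 - j0.244 A.
Step 6 — Convert to polar: |I| = 0.3265 A, ∠I = -131.6°.

I = 0.3265∠-131.6° A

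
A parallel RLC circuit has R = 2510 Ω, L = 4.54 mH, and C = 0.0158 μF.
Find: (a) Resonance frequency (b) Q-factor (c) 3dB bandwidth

Step 1 — Resonance: ω₀ = 1/√(LC) = 1/√(0.00454·1.58e-08) = 1.181e+05 rad/s.
Step 2 — f₀ = ω₀/(2π) = 1.879e+04 Hz.
Step 3 — Parallel Q: Q = R/(ω₀L) = 2510/(1.181e+05·0.00454) = 4.682.
Step 4 — Bandwidth: Δω = ω₀/Q = 2.522e+04 rad/s; BW = Δω/(2π) = 4013 Hz.

(a) f₀ = 1.879e+04 Hz  (b) Q = 4.682  (c) BW = 4013 Hz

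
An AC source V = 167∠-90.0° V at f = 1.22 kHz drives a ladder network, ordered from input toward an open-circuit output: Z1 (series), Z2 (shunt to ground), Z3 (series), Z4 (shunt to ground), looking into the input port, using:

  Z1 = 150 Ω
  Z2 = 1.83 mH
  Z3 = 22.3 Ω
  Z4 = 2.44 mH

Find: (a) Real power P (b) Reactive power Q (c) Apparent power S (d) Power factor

Step 1 — Angular frequency: ω = 2π·f = 2π·1220 = 7665 rad/s.
Step 2 — Component impedances:
  Z1: Z = R = 150 Ω
  Z2: Z = jωL = j·7665·0.00183 = 0 + j14.03 Ω
  Z3: Z = R = 22.3 Ω
  Z4: Z = jωL = j·7665·0.00244 = 0 + j18.7 Ω
Step 3 — Ladder network (open output): work backward from the far end, alternating series and parallel combinations. Z_in = 152.8 + j9.922 Ω = 153.1∠3.7° Ω.
Step 4 — Source phasor: V = 167∠-90.0° V = 0 - j167 V.
Step 5 — Current: I = V / Z = -0.07067 - j1.088 A = 1.091∠-93.7° A.
Step 6 — Complex power: S = V·I* = 181.8 + j11.8 VA.
Step 7 — Real power: P = Re(S) = 181.8 W.
Step 8 — Reactive power: Q = Im(S) = 11.8 VAR.
Step 9 — Apparent power: |S| = 182.1 VA.
Step 10 — Power factor: PF = P/|S| = 0.9979 (lagging).

(a) P = 181.8 W  (b) Q = 11.8 VAR  (c) S = 182.1 VA  (d) PF = 0.9979 (lagging)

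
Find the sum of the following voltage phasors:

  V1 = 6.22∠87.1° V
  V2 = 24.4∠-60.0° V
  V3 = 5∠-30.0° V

Step 1 — Convert each phasor to rectangular form:
  V1 = 6.22·(cos(87.1°) + j·sin(87.1°)) = 0.3147 + j6.212 V
  V2 = 24.4·(cos(-60.0°) + j·sin(-60.0°)) = 12.2 - j21.13 V
  V3 = 5·(cos(-30.0°) + j·sin(-30.0°)) = 4.33 - j2.5 V
Step 2 — Sum components: V_total = 16.84 - j17.42 V.
Step 3 — Convert to polar: |V_total| = 24.23 V, ∠V_total = -46.0°.

V_total = 24.23∠-46.0° V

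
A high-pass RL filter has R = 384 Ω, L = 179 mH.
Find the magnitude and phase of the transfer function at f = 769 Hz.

Step 1 — Angular frequency: ω = 2π·769 = 4832 rad/s.
Step 2 — Transfer function: H(jω) = jωL/(R + jωL).
Step 3 — Numerator jωL = j·864.9; denominator R + jωL = 384 + j864.9.
Step 4 — H = 0.8353 + j0.3709.
Step 5 — Magnitude: |H| = 0.914 (-0.8 dB); phase: φ = 23.9°.

|H| = 0.914 (-0.8 dB), φ = 23.9°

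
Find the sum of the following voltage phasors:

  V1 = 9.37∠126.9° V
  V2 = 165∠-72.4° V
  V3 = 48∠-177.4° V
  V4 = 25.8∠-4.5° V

Step 1 — Convert each phasor to rectangular form:
  V1 = 9.37·(cos(126.9°) + j·sin(126.9°)) = -5.626 + j7.493 V
  V2 = 165·(cos(-72.4°) + j·sin(-72.4°)) = 49.89 - j157.3 V
  V3 = 48·(cos(-177.4°) + j·sin(-177.4°)) = -47.95 - j2.177 V
  V4 = 25.8·(cos(-4.5°) + j·sin(-4.5°)) = 25.72 - j2.024 V
Step 2 — Sum components: V_total = 22.03 - j154 V.
Step 3 — Convert to polar: |V_total| = 155.6 V, ∠V_total = -81.9°.

V_total = 155.6∠-81.9° V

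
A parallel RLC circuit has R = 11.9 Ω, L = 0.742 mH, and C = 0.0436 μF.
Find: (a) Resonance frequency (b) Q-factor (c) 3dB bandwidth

Step 1 — Resonance: ω₀ = 1/√(LC) = 1/√(0.000742·4.36e-08) = 1.758e+05 rad/s.
Step 2 — f₀ = ω₀/(2π) = 2.798e+04 Hz.
Step 3 — Parallel Q: Q = R/(ω₀L) = 11.9/(1.758e+05·0.000742) = 0.09122.
Step 4 — Bandwidth: Δω = ω₀/Q = 1.927e+06 rad/s; BW = Δω/(2π) = 3.068e+05 Hz.

(a) f₀ = 2.798e+04 Hz  (b) Q = 0.09122  (c) BW = 3.068e+05 Hz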